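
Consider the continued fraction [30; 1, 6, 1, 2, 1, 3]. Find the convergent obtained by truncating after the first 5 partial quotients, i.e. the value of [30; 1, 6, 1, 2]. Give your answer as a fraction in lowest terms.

710/23

Collapse the nested fraction from the inside out:
Start with 2.
1 + 1/(2/1) = 1 + 1/2 = 3/2
6 + 1/(3/2) = 6 + 2/3 = 20/3
1 + 1/(20/3) = 1 + 3/20 = 23/20
30 + 1/(23/20) = 30 + 20/23 = 710/23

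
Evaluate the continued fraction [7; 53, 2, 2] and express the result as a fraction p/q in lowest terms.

Start with 2.
2 + 1/(2/1) = 2 + 1/2 = 5/2
53 + 1/(5/2) = 53 + 2/5 = 267/5
7 + 1/(267/5) = 7 + 5/267 = 1874/267

1874/267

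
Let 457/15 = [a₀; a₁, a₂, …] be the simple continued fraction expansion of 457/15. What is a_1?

2

Repeatedly divide and take the remainder:
457 ÷ 15 → quotient 30, remainder 7
15 ÷ 7 → quotient 2, remainder 1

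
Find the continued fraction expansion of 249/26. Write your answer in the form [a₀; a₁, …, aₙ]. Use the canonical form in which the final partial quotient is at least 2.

249 ÷ 26 → quotient 9, remainder 15
26 ÷ 15 → quotient 1, remainder 11
15 ÷ 11 → quotient 1, remainder 4
11 ÷ 4 → quotient 2, remainder 3
4 ÷ 3 → quotient 1, remainder 1
3 ÷ 1 → quotient 3, remainder 0

[9; 1, 1, 2, 1, 3]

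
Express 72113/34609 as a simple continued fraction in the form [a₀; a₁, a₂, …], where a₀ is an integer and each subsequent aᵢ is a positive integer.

[2; 11, 1, 21, 10, 13]

72113 = 2·34609 + 2895, so a_0 = 2
34609 = 11·2895 + 2764, so a_1 = 11
2895 = 1·2764 + 131, so a_2 = 1
2764 = 21·131 + 13, so a_3 = 21
131 = 10·13 + 1, so a_4 = 10
13 = 13·1 + 0, so a_5 = 13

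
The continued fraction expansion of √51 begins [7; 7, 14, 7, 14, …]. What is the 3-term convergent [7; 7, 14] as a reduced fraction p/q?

Build up convergents one term at a time:
a_0 = 7: 7/1
a_1 = 7: 50/7
a_2 = 14: 707/99

707/99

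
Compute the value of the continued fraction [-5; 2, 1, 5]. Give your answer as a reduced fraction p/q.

-79/17

Build up convergents one term at a time:
a_0 = -5: -5/1
a_1 = 2: -9/2
a_2 = 1: -14/3
a_3 = 5: -79/17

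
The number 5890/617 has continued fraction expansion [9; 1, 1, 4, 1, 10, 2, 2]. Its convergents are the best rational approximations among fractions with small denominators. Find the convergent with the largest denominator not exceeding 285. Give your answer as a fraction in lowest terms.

a_0 = 9: 9/1  (≤ bound)
a_1 = 1: 10/1  (≤ bound)
a_2 = 1: 19/2  (≤ bound)
a_3 = 4: 86/9  (≤ bound)
a_4 = 1: 105/11  (≤ bound)
a_5 = 10: 1136/119  (≤ bound)
a_6 = 2: 2377/249  (≤ bound)
a_7 = 2: 5890/617  (> 285, stop)

2377/249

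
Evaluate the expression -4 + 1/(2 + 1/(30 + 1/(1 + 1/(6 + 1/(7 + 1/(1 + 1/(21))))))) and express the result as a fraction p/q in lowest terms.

-274362/78211

Start with 21.
1 + 1/(21/1) = 1 + 1/21 = 22/21
7 + 1/(22/21) = 7 + 21/22 = 175/22
6 + 1/(175/22) = 6 + 22/175 = 1072/175
1 + 1/(1072/175) = 1 + 175/1072 = 1247/1072
30 + 1/(1247/1072) = 30 + 1072/1247 = 38482/1247
2 + 1/(38482/1247) = 2 + 1247/38482 = 78211/38482
-4 + 1/(78211/38482) = -4 + 38482/78211 = -274362/78211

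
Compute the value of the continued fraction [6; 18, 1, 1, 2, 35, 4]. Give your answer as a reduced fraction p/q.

Start with 4.
35 + 1/(4/1) = 35 + 1/4 = 141/4
2 + 1/(141/4) = 2 + 4/141 = 286/141
1 + 1/(286/141) = 1 + 141/286 = 427/286
1 + 1/(427/286) = 1 + 286/427 = 713/427
18 + 1/(713/427) = 18 + 427/713 = 13261/713
6 + 1/(13261/713) = 6 + 713/13261 = 80279/13261

80279/13261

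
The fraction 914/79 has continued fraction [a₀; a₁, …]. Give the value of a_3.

3

914 = 11·79 + 45, so a_0 = 11
79 = 1·45 + 34, so a_1 = 1
45 = 1·34 + 11, so a_2 = 1
34 = 3·11 + 1, so a_3 = 3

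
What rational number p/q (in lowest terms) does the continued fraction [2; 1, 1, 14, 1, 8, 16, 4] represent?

45617/18129

Starting at the tail and folding back:
Start with 4.
16 + 1/(4/1) = 16 + 1/4 = 65/4
8 + 1/(65/4) = 8 + 4/65 = 524/65
1 + 1/(524/65) = 1 + 65/524 = 589/524
14 + 1/(589/524) = 14 + 524/589 = 8770/589
1 + 1/(8770/589) = 1 + 589/8770 = 9359/8770
1 + 1/(9359/8770) = 1 + 8770/9359 = 18129/9359
2 + 1/(18129/9359) = 2 + 9359/18129 = 45617/18129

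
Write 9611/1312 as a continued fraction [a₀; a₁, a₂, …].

⌊9611/1312⌋ = 7, remainder 427
⌊1312/427⌋ = 3, remainder 31
⌊427/31⌋ = 13, remainder 24
⌊31/24⌋ = 1, remainder 7
⌊24/7⌋ = 3, remainder 3
⌊7/3⌋ = 2, remainder 1
⌊3/1⌋ = 3, remainder 0

[7; 3, 13, 1, 3, 2, 3]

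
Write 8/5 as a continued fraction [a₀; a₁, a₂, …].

⌊8/5⌋ = 1, remainder 3
⌊5/3⌋ = 1, remainder 2
⌊3/2⌋ = 1, remainder 1
⌊2/1⌋ = 2, remainder 0

[1; 1, 1, 2]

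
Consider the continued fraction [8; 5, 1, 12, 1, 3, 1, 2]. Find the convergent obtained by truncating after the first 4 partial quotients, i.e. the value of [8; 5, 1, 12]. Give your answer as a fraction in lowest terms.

a_0 = 8: 8/1
a_1 = 5: 41/5
a_2 = 1: 49/6
a_3 = 12: 629/77

629/77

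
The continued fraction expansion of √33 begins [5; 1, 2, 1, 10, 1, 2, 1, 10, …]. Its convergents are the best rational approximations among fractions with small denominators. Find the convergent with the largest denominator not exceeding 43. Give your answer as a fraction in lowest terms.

a_0 = 5: 5/1  (≤ bound)
a_1 = 1: 6/1  (≤ bound)
a_2 = 2: 17/3  (≤ bound)
a_3 = 1: 23/4  (≤ bound)
a_4 = 10: 247/43  (≤ bound)
a_5 = 1: 270/47  (> 43, stop)

247/43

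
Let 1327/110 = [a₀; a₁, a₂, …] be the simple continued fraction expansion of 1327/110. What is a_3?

2

Repeatedly divide and take the remainder:
⌊1327/110⌋ = 12, remainder 7
⌊110/7⌋ = 15, remainder 5
⌊7/5⌋ = 1, remainder 2
⌊5/2⌋ = 2, remainder 1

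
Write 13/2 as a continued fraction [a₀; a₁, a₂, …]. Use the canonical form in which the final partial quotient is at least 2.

[6; 2]

13 = 6·2 + 1, so a_0 = 6
2 = 2·1 + 0, so a_1 = 2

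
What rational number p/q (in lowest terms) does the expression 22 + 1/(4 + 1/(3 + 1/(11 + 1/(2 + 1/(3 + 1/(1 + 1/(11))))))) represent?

359991/16193

a_0 = 22: 22/1
a_1 = 4: 89/4
a_2 = 3: 289/13
a_3 = 11: 3268/147
a_4 = 2: 6825/307
a_5 = 3: 23743/1068
a_6 = 1: 30568/1375
a_7 = 11: 359991/16193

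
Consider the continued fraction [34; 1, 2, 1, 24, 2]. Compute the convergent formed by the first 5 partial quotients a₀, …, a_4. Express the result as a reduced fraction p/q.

Start with 24.
1 + 1/(24/1) = 1 + 1/24 = 25/24
2 + 1/(25/24) = 2 + 24/25 = 74/25
1 + 1/(74/25) = 1 + 25/74 = 99/74
34 + 1/(99/74) = 34 + 74/99 = 3440/99

3440/99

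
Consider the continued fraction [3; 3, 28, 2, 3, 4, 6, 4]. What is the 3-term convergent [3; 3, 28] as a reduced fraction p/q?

283/85

a_0 = 3: 3/1
a_1 = 3: 10/3
a_2 = 28: 283/85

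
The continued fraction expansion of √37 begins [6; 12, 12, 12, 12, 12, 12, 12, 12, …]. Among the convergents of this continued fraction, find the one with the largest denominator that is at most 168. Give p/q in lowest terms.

882/145

a_0 = 6: 6/1  (≤ bound)
a_1 = 12: 73/12  (≤ bound)
a_2 = 12: 882/145  (≤ bound)
a_3 = 12: 10657/1752  (> 168, stop)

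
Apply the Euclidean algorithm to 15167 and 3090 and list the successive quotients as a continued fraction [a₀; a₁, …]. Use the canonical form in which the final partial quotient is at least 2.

15167 ÷ 3090 → quotient 4, remainder 2807
3090 ÷ 2807 → quotient 1, remainder 283
2807 ÷ 283 → quotient 9, remainder 260
283 ÷ 260 → quotient 1, remainder 23
260 ÷ 23 → quotient 11, remainder 7
23 ÷ 7 → quotient 3, remainder 2
7 ÷ 2 → quotient 3, remainder 1
2 ÷ 1 → quotient 2, remainder 0

[4; 1, 9, 1, 11, 3, 3, 2]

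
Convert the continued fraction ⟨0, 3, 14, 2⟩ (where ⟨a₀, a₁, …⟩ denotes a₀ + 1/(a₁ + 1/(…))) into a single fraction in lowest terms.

29/89

Compute successive convergents:
a_0 = 0: 0/1
a_1 = 3: 1/3
a_2 = 14: 14/43
a_3 = 2: 29/89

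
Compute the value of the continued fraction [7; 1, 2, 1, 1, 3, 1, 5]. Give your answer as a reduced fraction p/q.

1428/185

Compute successive convergents:
a_0 = 7: 7/1
a_1 = 1: 8/1
a_2 = 2: 23/3
a_3 = 1: 31/4
a_4 = 1: 54/7
a_5 = 3: 193/25
a_6 = 1: 247/32
a_7 = 5: 1428/185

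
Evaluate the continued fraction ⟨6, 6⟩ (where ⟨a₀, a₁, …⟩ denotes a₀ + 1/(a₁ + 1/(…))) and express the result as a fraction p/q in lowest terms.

37/6

Compute successive convergents:
a_0 = 6: 6/1
a_1 = 6: 37/6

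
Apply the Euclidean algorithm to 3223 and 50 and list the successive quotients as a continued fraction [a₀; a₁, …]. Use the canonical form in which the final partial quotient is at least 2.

[64; 2, 5, 1, 3]

Repeatedly divide and take the remainder:
3223 = 64·50 + 23, so a_0 = 64
50 = 2·23 + 4, so a_1 = 2
23 = 5·4 + 3, so a_2 = 5
4 = 1·3 + 1, so a_3 = 1
3 = 3·1 + 0, so a_4 = 3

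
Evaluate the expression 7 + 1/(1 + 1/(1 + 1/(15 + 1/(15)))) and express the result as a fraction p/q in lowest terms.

3510/467

a_0 = 7: 7/1
a_1 = 1: 8/1
a_2 = 1: 15/2
a_3 = 15: 233/31
a_4 = 15: 3510/467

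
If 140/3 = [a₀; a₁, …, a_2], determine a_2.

Apply division with remainder until the remainder is 0:
⌊140/3⌋ = 46, remainder 2
⌊3/2⌋ = 1, remainder 1
⌊2/1⌋ = 2, remainder 0

2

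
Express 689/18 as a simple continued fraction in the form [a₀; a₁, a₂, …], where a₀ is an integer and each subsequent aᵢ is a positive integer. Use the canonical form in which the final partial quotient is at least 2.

[38; 3, 1, 1, 2]

Repeatedly divide and take the remainder:
689 ÷ 18 → quotient 38, remainder 5
18 ÷ 5 → quotient 3, remainder 3
5 ÷ 3 → quotient 1, remainder 2
3 ÷ 2 → quotient 1, remainder 1
2 ÷ 1 → quotient 2, remainder 0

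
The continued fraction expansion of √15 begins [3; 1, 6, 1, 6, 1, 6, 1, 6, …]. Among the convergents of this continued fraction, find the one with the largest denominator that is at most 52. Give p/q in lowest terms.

31/8

a_0 = 3: 3/1  (≤ bound)
a_1 = 1: 4/1  (≤ bound)
a_2 = 6: 27/7  (≤ bound)
a_3 = 1: 31/8  (≤ bound)
a_4 = 6: 213/55  (> 52, stop)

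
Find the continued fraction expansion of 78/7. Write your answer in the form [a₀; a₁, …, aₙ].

78 = 11·7 + 1, so a_0 = 11
7 = 7·1 + 0, so a_1 = 7

[11; 7]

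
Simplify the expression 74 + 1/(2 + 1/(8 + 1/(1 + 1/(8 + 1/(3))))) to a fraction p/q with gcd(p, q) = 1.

39173/526

Use the convergent recurrence hₖ = aₖ·hₖ₋₁ + hₖ₋₂ (and likewise for the denominators kₖ):
a_0 = 74: 74/1
a_1 = 2: 149/2
a_2 = 8: 1266/17
a_3 = 1: 1415/19
a_4 = 8: 12586/169
a_5 = 3: 39173/526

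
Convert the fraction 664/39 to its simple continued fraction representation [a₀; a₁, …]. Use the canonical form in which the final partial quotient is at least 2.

[17; 39]

⌊664/39⌋ = 17, remainder 1
⌊39/1⌋ = 39, remainder 0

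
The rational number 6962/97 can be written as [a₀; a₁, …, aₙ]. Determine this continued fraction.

Repeatedly divide and take the remainder:
6962 = 71·97 + 75, so a_0 = 71
97 = 1·75 + 22, so a_1 = 1
75 = 3·22 + 9, so a_2 = 3
22 = 2·9 + 4, so a_3 = 2
9 = 2·4 + 1, so a_4 = 2
4 = 4·1 + 0, so a_5 = 4

[71; 1, 3, 2, 2, 4]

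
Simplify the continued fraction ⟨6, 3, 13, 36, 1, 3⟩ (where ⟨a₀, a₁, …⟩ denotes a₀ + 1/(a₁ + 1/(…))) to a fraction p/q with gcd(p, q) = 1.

Start with 3.
1 + 1/(3/1) = 1 + 1/3 = 4/3
36 + 1/(4/3) = 36 + 3/4 = 147/4
13 + 1/(147/4) = 13 + 4/147 = 1915/147
3 + 1/(1915/147) = 3 + 147/1915 = 5892/1915
6 + 1/(5892/1915) = 6 + 1915/5892 = 37267/5892

37267/5892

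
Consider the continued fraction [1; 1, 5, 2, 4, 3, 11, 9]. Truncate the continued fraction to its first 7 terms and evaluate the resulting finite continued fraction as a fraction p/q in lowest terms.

3902/2115

Start with 11.
3 + 1/(11/1) = 3 + 1/11 = 34/11
4 + 1/(34/11) = 4 + 11/34 = 147/34
2 + 1/(147/34) = 2 + 34/147 = 328/147
5 + 1/(328/147) = 5 + 147/328 = 1787/328
1 + 1/(1787/328) = 1 + 328/1787 = 2115/1787
1 + 1/(2115/1787) = 1 + 1787/2115 = 3902/2115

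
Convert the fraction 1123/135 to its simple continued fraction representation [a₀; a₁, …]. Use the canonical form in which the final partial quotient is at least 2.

⌊1123/135⌋ = 8, remainder 43
⌊135/43⌋ = 3, remainder 6
⌊43/6⌋ = 7, remainder 1
⌊6/1⌋ = 6, remainder 0

[8; 3, 7, 6]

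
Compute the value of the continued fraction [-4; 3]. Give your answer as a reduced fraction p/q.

Collapse the nested fraction from the inside out:
Start with 3.
-4 + 1/(3/1) = -4 + 1/3 = -11/3

-11/3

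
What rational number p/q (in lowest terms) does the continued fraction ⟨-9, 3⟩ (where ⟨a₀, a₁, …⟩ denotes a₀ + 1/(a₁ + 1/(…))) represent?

-26/3

Start with 3.
-9 + 1/(3/1) = -9 + 1/3 = -26/3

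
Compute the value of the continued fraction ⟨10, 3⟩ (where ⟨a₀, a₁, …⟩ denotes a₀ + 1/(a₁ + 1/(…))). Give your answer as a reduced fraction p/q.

Compute successive convergents:
a_0 = 10: 10/1
a_1 = 3: 31/3

31/3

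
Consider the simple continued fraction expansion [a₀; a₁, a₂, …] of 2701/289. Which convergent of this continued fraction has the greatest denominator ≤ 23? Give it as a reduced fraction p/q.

28/3

a_0 = 9: 9/1  (≤ bound)
a_1 = 2: 19/2  (≤ bound)
a_2 = 1: 28/3  (≤ bound)
a_3 = 8: 243/26  (> 23, stop)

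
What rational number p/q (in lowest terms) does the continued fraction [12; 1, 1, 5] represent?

Starting at the tail and folding back:
Start with 5.
1 + 1/(5/1) = 1 + 1/5 = 6/5
1 + 1/(6/5) = 1 + 5/6 = 11/6
12 + 1/(11/6) = 12 + 6/11 = 138/11

138/11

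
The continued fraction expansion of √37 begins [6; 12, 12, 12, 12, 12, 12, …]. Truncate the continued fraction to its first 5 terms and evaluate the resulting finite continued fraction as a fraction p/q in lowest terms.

128766/21169

a_0 = 6: 6/1
a_1 = 12: 73/12
a_2 = 12: 882/145
a_3 = 12: 10657/1752
a_4 = 12: 128766/21169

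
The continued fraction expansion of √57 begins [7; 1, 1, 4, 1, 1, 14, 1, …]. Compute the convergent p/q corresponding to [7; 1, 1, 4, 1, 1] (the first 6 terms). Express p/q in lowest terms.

151/20

Start with 1.
1 + 1/(1/1) = 1 + 1/1 = 2/1
4 + 1/(2/1) = 4 + 1/2 = 9/2
1 + 1/(9/2) = 1 + 2/9 = 11/9
1 + 1/(11/9) = 1 + 9/11 = 20/11
7 + 1/(20/11) = 7 + 11/20 = 151/20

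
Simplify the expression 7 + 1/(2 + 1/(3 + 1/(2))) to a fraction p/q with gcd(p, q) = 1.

119/16

Use the convergent recurrence hₖ = aₖ·hₖ₋₁ + hₖ₋₂ (and likewise for the denominators kₖ):
a_0 = 7: 7/1
a_1 = 2: 15/2
a_2 = 3: 52/7
a_3 = 2: 119/16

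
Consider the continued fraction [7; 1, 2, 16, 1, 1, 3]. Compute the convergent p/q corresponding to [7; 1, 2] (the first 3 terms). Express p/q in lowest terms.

a_0 = 7: 7/1
a_1 = 1: 8/1
a_2 = 2: 23/3

23/3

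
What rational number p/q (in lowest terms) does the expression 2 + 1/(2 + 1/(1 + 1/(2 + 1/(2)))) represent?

45/19

a_0 = 2: 2/1
a_1 = 2: 5/2
a_2 = 1: 7/3
a_3 = 2: 19/8
a_4 = 2: 45/19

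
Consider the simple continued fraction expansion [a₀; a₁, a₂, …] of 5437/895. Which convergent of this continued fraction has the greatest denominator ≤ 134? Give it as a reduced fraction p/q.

243/40

a_0 = 6: 6/1  (≤ bound)
a_1 = 13: 79/13  (≤ bound)
a_2 = 2: 164/27  (≤ bound)
a_3 = 1: 243/40  (≤ bound)
a_4 = 3: 893/147  (> 134, stop)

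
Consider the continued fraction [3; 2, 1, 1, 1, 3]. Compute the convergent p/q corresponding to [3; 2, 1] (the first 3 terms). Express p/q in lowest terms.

10/3

Start with 1.
2 + 1/(1/1) = 2 + 1/1 = 3/1
3 + 1/(3/1) = 3 + 1/3 = 10/3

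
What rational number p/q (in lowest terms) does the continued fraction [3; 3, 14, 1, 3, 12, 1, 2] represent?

23335/7016

a_0 = 3: 3/1
a_1 = 3: 10/3
a_2 = 14: 143/43
a_3 = 1: 153/46
a_4 = 3: 602/181
a_5 = 12: 7377/2218
a_6 = 1: 7979/2399
a_7 = 2: 23335/7016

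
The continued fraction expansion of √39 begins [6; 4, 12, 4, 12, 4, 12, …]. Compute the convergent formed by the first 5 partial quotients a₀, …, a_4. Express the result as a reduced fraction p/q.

15294/2449

Start with 12.
4 + 1/(12/1) = 4 + 1/12 = 49/12
12 + 1/(49/12) = 12 + 12/49 = 600/49
4 + 1/(600/49) = 4 + 49/600 = 2449/600
6 + 1/(2449/600) = 6 + 600/2449 = 15294/2449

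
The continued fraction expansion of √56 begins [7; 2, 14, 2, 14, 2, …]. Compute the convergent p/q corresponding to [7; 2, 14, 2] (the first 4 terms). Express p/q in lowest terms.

449/60

Start with 2.
14 + 1/(2/1) = 14 + 1/2 = 29/2
2 + 1/(29/2) = 2 + 2/29 = 60/29
7 + 1/(60/29) = 7 + 29/60 = 449/60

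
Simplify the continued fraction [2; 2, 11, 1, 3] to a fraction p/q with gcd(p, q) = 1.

Start with 3.
1 + 1/(3/1) = 1 + 1/3 = 4/3
11 + 1/(4/3) = 11 + 3/4 = 47/4
2 + 1/(47/4) = 2 + 4/47 = 98/47
2 + 1/(98/47) = 2 + 47/98 = 243/98

243/98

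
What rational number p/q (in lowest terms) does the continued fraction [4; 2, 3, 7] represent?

Start with 7.
3 + 1/(7/1) = 3 + 1/7 = 22/7
2 + 1/(22/7) = 2 + 7/22 = 51/22
4 + 1/(51/22) = 4 + 22/51 = 226/51

226/51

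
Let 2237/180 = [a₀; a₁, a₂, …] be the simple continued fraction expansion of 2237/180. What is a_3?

1

⌊2237/180⌋ = 12, remainder 77
⌊180/77⌋ = 2, remainder 26
⌊77/26⌋ = 2, remainder 25
⌊26/25⌋ = 1, remainder 1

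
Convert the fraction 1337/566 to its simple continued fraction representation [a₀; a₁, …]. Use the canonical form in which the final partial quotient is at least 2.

[2; 2, 1, 3, 5, 2, 4]

1337 ÷ 566 → quotient 2, remainder 205
566 ÷ 205 → quotient 2, remainder 156
205 ÷ 156 → quotient 1, remainder 49
156 ÷ 49 → quotient 3, remainder 9
49 ÷ 9 → quotient 5, remainder 4
9 ÷ 4 → quotient 2, remainder 1
4 ÷ 1 → quotient 4, remainder 0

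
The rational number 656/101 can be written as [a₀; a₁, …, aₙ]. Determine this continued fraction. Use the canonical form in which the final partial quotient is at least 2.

⌊656/101⌋ = 6, remainder 50
⌊101/50⌋ = 2, remainder 1
⌊50/1⌋ = 50, remainder 0

[6; 2, 50]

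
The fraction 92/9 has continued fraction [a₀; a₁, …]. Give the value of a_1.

⌊92/9⌋ = 10, remainder 2
⌊9/2⌋ = 4, remainder 1

4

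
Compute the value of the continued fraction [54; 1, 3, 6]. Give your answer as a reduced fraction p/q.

Starting at the tail and folding back:
Start with 6.
3 + 1/(6/1) = 3 + 1/6 = 19/6
1 + 1/(19/6) = 1 + 6/19 = 25/19
54 + 1/(25/19) = 54 + 19/25 = 1369/25

1369/25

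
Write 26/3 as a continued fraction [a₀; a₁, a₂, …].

[8; 1, 2]

Repeatedly divide and take the remainder:
⌊26/3⌋ = 8, remainder 2
⌊3/2⌋ = 1, remainder 1
⌊2/1⌋ = 2, remainder 0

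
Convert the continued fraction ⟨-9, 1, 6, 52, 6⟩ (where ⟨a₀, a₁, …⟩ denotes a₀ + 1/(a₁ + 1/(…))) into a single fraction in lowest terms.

a_0 = -9: -9/1
a_1 = 1: -8/1
a_2 = 6: -57/7
a_3 = 52: -2972/365
a_4 = 6: -17889/2197

-17889/2197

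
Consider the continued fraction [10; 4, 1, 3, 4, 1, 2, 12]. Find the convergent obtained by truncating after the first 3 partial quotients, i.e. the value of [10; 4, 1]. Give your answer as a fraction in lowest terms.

Start with 1.
4 + 1/(1/1) = 4 + 1/1 = 5/1
10 + 1/(5/1) = 10 + 1/5 = 51/5

51/5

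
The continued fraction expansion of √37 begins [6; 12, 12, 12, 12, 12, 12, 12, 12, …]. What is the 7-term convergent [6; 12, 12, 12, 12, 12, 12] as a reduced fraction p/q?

18798954/3090529

Start with 12.
12 + 1/(12/1) = 12 + 1/12 = 145/12
12 + 1/(145/12) = 12 + 12/145 = 1752/145
12 + 1/(1752/145) = 12 + 145/1752 = 21169/1752
12 + 1/(21169/1752) = 12 + 1752/21169 = 255780/21169
12 + 1/(255780/21169) = 12 + 21169/255780 = 3090529/255780
6 + 1/(3090529/255780) = 6 + 255780/3090529 = 18798954/3090529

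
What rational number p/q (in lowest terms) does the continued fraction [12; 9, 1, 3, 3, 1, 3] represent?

Start with 3.
1 + 1/(3/1) = 1 + 1/3 = 4/3
3 + 1/(4/3) = 3 + 3/4 = 15/4
3 + 1/(15/4) = 3 + 4/15 = 49/15
1 + 1/(49/15) = 1 + 15/49 = 64/49
9 + 1/(64/49) = 9 + 49/64 = 625/64
12 + 1/(625/64) = 12 + 64/625 = 7564/625

7564/625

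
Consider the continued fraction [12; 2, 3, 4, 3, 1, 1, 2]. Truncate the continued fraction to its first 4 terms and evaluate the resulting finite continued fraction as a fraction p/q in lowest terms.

Compute successive convergents:
a_0 = 12: 12/1
a_1 = 2: 25/2
a_2 = 3: 87/7
a_3 = 4: 373/30

373/30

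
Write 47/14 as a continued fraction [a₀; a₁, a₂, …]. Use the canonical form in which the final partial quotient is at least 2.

[3; 2, 1, 4]

47 = 3·14 + 5, so a_0 = 3
14 = 2·5 + 4, so a_1 = 2
5 = 1·4 + 1, so a_2 = 1
4 = 4·1 + 0, so a_3 = 4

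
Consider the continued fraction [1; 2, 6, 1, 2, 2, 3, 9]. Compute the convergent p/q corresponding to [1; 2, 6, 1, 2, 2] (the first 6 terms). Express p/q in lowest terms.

148/101

Use the convergent recurrence hₖ = aₖ·hₖ₋₁ + hₖ₋₂ (and likewise for the denominators kₖ):
a_0 = 1: 1/1
a_1 = 2: 3/2
a_2 = 6: 19/13
a_3 = 1: 22/15
a_4 = 2: 63/43
a_5 = 2: 148/101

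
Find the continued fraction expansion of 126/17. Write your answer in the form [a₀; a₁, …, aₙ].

Apply division with remainder until the remainder is 0:
126 = 7·17 + 7, so a_0 = 7
17 = 2·7 + 3, so a_1 = 2
7 = 2·3 + 1, so a_2 = 2
3 = 3·1 + 0, so a_3 = 3

[7; 2, 2, 3]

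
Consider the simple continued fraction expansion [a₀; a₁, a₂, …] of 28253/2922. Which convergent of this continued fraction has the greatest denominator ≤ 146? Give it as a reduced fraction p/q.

1344/139

a_0 = 9: 9/1  (≤ bound)
a_1 = 1: 10/1  (≤ bound)
a_2 = 2: 29/3  (≤ bound)
a_3 = 46: 1344/139  (≤ bound)
a_4 = 21: 28253/2922  (> 146, stop)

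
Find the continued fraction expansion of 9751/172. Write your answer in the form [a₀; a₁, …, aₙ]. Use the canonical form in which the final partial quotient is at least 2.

[56; 1, 2, 4, 13]

Repeatedly divide and take the remainder:
9751 = 56·172 + 119, so a_0 = 56
172 = 1·119 + 53, so a_1 = 1
119 = 2·53 + 13, so a_2 = 2
53 = 4·13 + 1, so a_3 = 4
13 = 13·1 + 0, so a_4 = 13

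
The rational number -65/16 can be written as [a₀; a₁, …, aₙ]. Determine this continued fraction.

Repeatedly divide and take the remainder:
⌊-65/16⌋ = -5, remainder 15
⌊16/15⌋ = 1, remainder 1
⌊15/1⌋ = 15, remainder 0

[-5; 1, 15]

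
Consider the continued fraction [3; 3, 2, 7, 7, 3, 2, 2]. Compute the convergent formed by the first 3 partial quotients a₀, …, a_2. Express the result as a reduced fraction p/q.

23/7

a_0 = 3: 3/1
a_1 = 3: 10/3
a_2 = 2: 23/7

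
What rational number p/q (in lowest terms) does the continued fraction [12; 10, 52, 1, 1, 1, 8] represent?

Start with 8.
1 + 1/(8/1) = 1 + 1/8 = 9/8
1 + 1/(9/8) = 1 + 8/9 = 17/9
1 + 1/(17/9) = 1 + 9/17 = 26/17
52 + 1/(26/17) = 52 + 17/26 = 1369/26
10 + 1/(1369/26) = 10 + 26/1369 = 13716/1369
12 + 1/(13716/1369) = 12 + 1369/13716 = 165961/13716

165961/13716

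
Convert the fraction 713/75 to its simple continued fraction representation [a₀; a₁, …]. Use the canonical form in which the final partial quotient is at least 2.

713 = 9·75 + 38, so a_0 = 9
75 = 1·38 + 37, so a_1 = 1
38 = 1·37 + 1, so a_2 = 1
37 = 37·1 + 0, so a_3 = 37

[9; 1, 1, 37]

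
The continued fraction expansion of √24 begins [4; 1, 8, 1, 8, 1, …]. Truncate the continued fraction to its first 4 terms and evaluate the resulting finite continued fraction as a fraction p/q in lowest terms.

49/10

Use the convergent recurrence hₖ = aₖ·hₖ₋₁ + hₖ₋₂ (and likewise for the denominators kₖ):
a_0 = 4: 4/1
a_1 = 1: 5/1
a_2 = 8: 44/9
a_3 = 1: 49/10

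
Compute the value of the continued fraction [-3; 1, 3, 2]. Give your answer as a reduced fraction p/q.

-20/9

Start with 2.
3 + 1/(2/1) = 3 + 1/2 = 7/2
1 + 1/(7/2) = 1 + 2/7 = 9/7
-3 + 1/(9/7) = -3 + 7/9 = -20/9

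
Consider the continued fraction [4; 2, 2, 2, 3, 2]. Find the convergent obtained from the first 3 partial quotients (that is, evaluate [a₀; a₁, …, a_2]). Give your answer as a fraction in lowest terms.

22/5

Start with 2.
2 + 1/(2/1) = 2 + 1/2 = 5/2
4 + 1/(5/2) = 4 + 2/5 = 22/5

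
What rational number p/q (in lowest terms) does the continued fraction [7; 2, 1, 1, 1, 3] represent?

214/29

Start with 3.
1 + 1/(3/1) = 1 + 1/3 = 4/3
1 + 1/(4/3) = 1 + 3/4 = 7/4
1 + 1/(7/4) = 1 + 4/7 = 11/7
2 + 1/(11/7) = 2 + 7/11 = 29/11
7 + 1/(29/11) = 7 + 11/29 = 214/29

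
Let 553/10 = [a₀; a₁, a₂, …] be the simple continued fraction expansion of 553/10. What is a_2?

3

553 = 55·10 + 3, so a_0 = 55
10 = 3·3 + 1, so a_1 = 3
3 = 3·1 + 0, so a_2 = 3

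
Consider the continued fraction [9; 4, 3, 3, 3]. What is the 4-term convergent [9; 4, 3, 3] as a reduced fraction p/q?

397/43

Start with 3.
3 + 1/(3/1) = 3 + 1/3 = 10/3
4 + 1/(10/3) = 4 + 3/10 = 43/10
9 + 1/(43/10) = 9 + 10/43 = 397/43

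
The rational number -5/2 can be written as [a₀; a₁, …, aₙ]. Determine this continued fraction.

-5 ÷ 2 → quotient -3, remainder 1
2 ÷ 1 → quotient 2, remainder 0

[-3; 2]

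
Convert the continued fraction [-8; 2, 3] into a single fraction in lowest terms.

Collapse the nested fraction from the inside out:
Start with 3.
2 + 1/(3/1) = 2 + 1/3 = 7/3
-8 + 1/(7/3) = -8 + 3/7 = -53/7

-53/7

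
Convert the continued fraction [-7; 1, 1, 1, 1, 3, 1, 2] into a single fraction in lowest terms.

Use the convergent recurrence hₖ = aₖ·hₖ₋₁ + hₖ₋₂ (and likewise for the denominators kₖ):
a_0 = -7: -7/1
a_1 = 1: -6/1
a_2 = 1: -13/2
a_3 = 1: -19/3
a_4 = 1: -32/5
a_5 = 3: -115/18
a_6 = 1: -147/23
a_7 = 2: -409/64

-409/64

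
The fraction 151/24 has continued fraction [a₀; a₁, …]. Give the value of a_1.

⌊151/24⌋ = 6, remainder 7
⌊24/7⌋ = 3, remainder 3

3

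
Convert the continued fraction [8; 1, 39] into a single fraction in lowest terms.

Starting at the tail and folding back:
Start with 39.
1 + 1/(39/1) = 1 + 1/39 = 40/39
8 + 1/(40/39) = 8 + 39/40 = 359/40

359/40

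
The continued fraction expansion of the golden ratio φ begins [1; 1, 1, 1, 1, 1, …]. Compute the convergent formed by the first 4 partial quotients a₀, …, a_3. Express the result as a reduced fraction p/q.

Work from the innermost term outward:
Start with 1.
1 + 1/(1/1) = 1 + 1/1 = 2/1
1 + 1/(2/1) = 1 + 1/2 = 3/2
1 + 1/(3/2) = 1 + 2/3 = 5/3

5/3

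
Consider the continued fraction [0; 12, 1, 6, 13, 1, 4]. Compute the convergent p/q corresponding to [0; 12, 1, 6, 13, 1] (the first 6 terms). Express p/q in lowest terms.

99/1273

Start with 1.
13 + 1/(1/1) = 13 + 1/1 = 14/1
6 + 1/(14/1) = 6 + 1/14 = 85/14
1 + 1/(85/14) = 1 + 14/85 = 99/85
12 + 1/(99/85) = 12 + 85/99 = 1273/99
0 + 1/(1273/99) = 0 + 99/1273 = 99/1273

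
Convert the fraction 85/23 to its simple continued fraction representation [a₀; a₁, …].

[3; 1, 2, 3, 2]

Run the Euclidean algorithm, recording each quotient:
85 = 3·23 + 16, so a_0 = 3
23 = 1·16 + 7, so a_1 = 1
16 = 2·7 + 2, so a_2 = 2
7 = 3·2 + 1, so a_3 = 3
2 = 2·1 + 0, so a_4 = 2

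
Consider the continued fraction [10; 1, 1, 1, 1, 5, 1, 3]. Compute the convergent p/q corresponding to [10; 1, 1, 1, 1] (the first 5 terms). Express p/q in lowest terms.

a_0 = 10: 10/1
a_1 = 1: 11/1
a_2 = 1: 21/2
a_3 = 1: 32/3
a_4 = 1: 53/5

53/5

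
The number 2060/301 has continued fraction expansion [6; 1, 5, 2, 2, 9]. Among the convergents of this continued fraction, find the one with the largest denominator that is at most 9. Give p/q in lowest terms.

41/6

a_0 = 6: 6/1  (≤ bound)
a_1 = 1: 7/1  (≤ bound)
a_2 = 5: 41/6  (≤ bound)
a_3 = 2: 89/13  (> 9, stop)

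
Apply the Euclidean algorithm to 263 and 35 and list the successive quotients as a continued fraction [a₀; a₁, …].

[7; 1, 1, 17]

263 ÷ 35 → quotient 7, remainder 18
35 ÷ 18 → quotient 1, remainder 17
18 ÷ 17 → quotient 1, remainder 1
17 ÷ 1 → quotient 17, remainder 0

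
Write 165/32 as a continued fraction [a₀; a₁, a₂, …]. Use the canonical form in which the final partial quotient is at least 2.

[5; 6, 2, 2]

Run the Euclidean algorithm, recording each quotient:
165 ÷ 32 → quotient 5, remainder 5
32 ÷ 5 → quotient 6, remainder 2
5 ÷ 2 → quotient 2, remainder 1
2 ÷ 1 → quotient 2, remainder 0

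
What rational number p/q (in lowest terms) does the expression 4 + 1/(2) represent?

a_0 = 4: 4/1
a_1 = 2: 9/2

9/2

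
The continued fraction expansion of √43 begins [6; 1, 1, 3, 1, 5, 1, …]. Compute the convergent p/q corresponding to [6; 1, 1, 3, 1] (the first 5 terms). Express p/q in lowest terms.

a_0 = 6: 6/1
a_1 = 1: 7/1
a_2 = 1: 13/2
a_3 = 3: 46/7
a_4 = 1: 59/9

59/9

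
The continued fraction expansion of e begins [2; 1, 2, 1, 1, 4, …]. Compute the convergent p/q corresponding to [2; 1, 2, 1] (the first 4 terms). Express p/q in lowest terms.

11/4

Work from the innermost term outward:
Start with 1.
2 + 1/(1/1) = 2 + 1/1 = 3/1
1 + 1/(3/1) = 1 + 1/3 = 4/3
2 + 1/(4/3) = 2 + 3/4 = 11/4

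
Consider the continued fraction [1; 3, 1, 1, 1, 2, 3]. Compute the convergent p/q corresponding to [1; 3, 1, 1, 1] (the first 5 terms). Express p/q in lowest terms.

14/11

a_0 = 1: 1/1
a_1 = 3: 4/3
a_2 = 1: 5/4
a_3 = 1: 9/7
a_4 = 1: 14/11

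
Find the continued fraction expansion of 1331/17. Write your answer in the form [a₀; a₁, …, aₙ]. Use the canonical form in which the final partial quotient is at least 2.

⌊1331/17⌋ = 78, remainder 5
⌊17/5⌋ = 3, remainder 2
⌊5/2⌋ = 2, remainder 1
⌊2/1⌋ = 2, remainder 0

[78; 3, 2, 2]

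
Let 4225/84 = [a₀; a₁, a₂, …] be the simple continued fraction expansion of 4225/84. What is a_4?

3

Apply division with remainder until the remainder is 0:
⌊4225/84⌋ = 50, remainder 25
⌊84/25⌋ = 3, remainder 9
⌊25/9⌋ = 2, remainder 7
⌊9/7⌋ = 1, remainder 2
⌊7/2⌋ = 3, remainder 1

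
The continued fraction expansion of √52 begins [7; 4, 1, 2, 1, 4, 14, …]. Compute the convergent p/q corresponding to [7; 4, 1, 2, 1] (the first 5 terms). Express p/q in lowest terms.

Start with 1.
2 + 1/(1/1) = 2 + 1/1 = 3/1
1 + 1/(3/1) = 1 + 1/3 = 4/3
4 + 1/(4/3) = 4 + 3/4 = 19/4
7 + 1/(19/4) = 7 + 4/19 = 137/19

137/19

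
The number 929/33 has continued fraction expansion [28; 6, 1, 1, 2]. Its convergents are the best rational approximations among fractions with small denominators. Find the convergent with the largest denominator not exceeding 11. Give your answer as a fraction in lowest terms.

a_0 = 28: 28/1  (≤ bound)
a_1 = 6: 169/6  (≤ bound)
a_2 = 1: 197/7  (≤ bound)
a_3 = 1: 366/13  (> 11, stop)

197/7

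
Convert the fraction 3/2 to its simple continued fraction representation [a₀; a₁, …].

[1; 2]

Repeatedly divide and take the remainder:
3 ÷ 2 → quotient 1, remainder 1
2 ÷ 1 → quotient 2, remainder 0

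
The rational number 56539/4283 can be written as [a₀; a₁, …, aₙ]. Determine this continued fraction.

56539 ÷ 4283 → quotient 13, remainder 860
4283 ÷ 860 → quotient 4, remainder 843
860 ÷ 843 → quotient 1, remainder 17
843 ÷ 17 → quotient 49, remainder 10
17 ÷ 10 → quotient 1, remainder 7
10 ÷ 7 → quotient 1, remainder 3
7 ÷ 3 → quotient 2, remainder 1
3 ÷ 1 → quotient 3, remainder 0

[13; 4, 1, 49, 1, 1, 2, 3]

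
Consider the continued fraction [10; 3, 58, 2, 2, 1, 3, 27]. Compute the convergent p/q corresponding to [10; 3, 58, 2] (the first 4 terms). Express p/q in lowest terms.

Compute successive convergents:
a_0 = 10: 10/1
a_1 = 3: 31/3
a_2 = 58: 1808/175
a_3 = 2: 3647/353

3647/353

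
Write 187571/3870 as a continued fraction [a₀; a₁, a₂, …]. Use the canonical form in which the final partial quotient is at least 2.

187571 ÷ 3870 → quotient 48, remainder 1811
3870 ÷ 1811 → quotient 2, remainder 248
1811 ÷ 248 → quotient 7, remainder 75
248 ÷ 75 → quotient 3, remainder 23
75 ÷ 23 → quotient 3, remainder 6
23 ÷ 6 → quotient 3, remainder 5
6 ÷ 5 → quotient 1, remainder 1
5 ÷ 1 → quotient 5, remainder 0

[48; 2, 7, 3, 3, 3, 1, 5]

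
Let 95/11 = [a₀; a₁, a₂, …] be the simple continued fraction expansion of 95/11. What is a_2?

1

Repeatedly divide and take the remainder:
95 ÷ 11 → quotient 8, remainder 7
11 ÷ 7 → quotient 1, remainder 4
7 ÷ 4 → quotient 1, remainder 3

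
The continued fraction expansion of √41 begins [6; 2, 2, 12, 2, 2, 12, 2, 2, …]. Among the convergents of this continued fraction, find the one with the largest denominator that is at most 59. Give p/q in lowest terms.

List convergents until the denominator exceeds the bound:
a_0 = 6: 6/1  (≤ bound)
a_1 = 2: 13/2  (≤ bound)
a_2 = 2: 32/5  (≤ bound)
a_3 = 12: 397/62  (> 59, stop)

32/5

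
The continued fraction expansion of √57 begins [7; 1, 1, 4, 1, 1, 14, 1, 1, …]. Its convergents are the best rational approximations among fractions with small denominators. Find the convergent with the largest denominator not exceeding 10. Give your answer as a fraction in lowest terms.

68/9

a_0 = 7: 7/1  (≤ bound)
a_1 = 1: 8/1  (≤ bound)
a_2 = 1: 15/2  (≤ bound)
a_3 = 4: 68/9  (≤ bound)
a_4 = 1: 83/11  (> 10, stop)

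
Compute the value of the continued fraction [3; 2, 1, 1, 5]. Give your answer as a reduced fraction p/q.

Use the convergent recurrence hₖ = aₖ·hₖ₋₁ + hₖ₋₂ (and likewise for the denominators kₖ):
a_0 = 3: 3/1
a_1 = 2: 7/2
a_2 = 1: 10/3
a_3 = 1: 17/5
a_4 = 5: 95/28

95/28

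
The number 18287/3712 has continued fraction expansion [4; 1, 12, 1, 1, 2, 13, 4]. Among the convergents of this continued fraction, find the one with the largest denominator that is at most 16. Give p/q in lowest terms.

69/14

List convergents until the denominator exceeds the bound:
a_0 = 4: 4/1  (≤ bound)
a_1 = 1: 5/1  (≤ bound)
a_2 = 12: 64/13  (≤ bound)
a_3 = 1: 69/14  (≤ bound)
a_4 = 1: 133/27  (> 16, stop)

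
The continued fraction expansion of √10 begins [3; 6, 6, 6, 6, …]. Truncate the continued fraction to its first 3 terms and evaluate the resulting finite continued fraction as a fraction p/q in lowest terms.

Build up convergents one term at a time:
a_0 = 3: 3/1
a_1 = 6: 19/6
a_2 = 6: 117/37

117/37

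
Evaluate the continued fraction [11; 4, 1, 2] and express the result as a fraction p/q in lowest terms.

157/14

a_0 = 11: 11/1
a_1 = 4: 45/4
a_2 = 1: 56/5
a_3 = 2: 157/14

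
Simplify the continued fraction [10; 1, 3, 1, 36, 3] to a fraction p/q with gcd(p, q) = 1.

Starting at the tail and folding back:
Start with 3.
36 + 1/(3/1) = 36 + 1/3 = 109/3
1 + 1/(109/3) = 1 + 3/109 = 112/109
3 + 1/(112/109) = 3 + 109/112 = 445/112
1 + 1/(445/112) = 1 + 112/445 = 557/445
10 + 1/(557/445) = 10 + 445/557 = 6015/557

6015/557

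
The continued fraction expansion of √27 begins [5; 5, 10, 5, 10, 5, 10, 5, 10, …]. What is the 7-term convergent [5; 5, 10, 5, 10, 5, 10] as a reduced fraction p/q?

716035/137801

Build up convergents one term at a time:
a_0 = 5: 5/1
a_1 = 5: 26/5
a_2 = 10: 265/51
a_3 = 5: 1351/260
a_4 = 10: 13775/2651
a_5 = 5: 70226/13515
a_6 = 10: 716035/137801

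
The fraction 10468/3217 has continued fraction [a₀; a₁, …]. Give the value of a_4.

51

10468 ÷ 3217 → quotient 3, remainder 817
3217 ÷ 817 → quotient 3, remainder 766
817 ÷ 766 → quotient 1, remainder 51
766 ÷ 51 → quotient 15, remainder 1
51 ÷ 1 → quotient 51, remainder 0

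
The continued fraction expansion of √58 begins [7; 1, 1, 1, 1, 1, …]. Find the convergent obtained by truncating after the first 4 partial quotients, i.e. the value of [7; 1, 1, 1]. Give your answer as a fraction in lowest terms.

23/3

a_0 = 7: 7/1
a_1 = 1: 8/1
a_2 = 1: 15/2
a_3 = 1: 23/3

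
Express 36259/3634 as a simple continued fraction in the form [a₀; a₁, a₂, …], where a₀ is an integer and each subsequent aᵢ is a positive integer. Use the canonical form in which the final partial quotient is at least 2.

[9; 1, 43, 1, 6, 2, 1, 3]

36259 ÷ 3634 → quotient 9, remainder 3553
3634 ÷ 3553 → quotient 1, remainder 81
3553 ÷ 81 → quotient 43, remainder 70
81 ÷ 70 → quotient 1, remainder 11
70 ÷ 11 → quotient 6, remainder 4
11 ÷ 4 → quotient 2, remainder 3
4 ÷ 3 → quotient 1, remainder 1
3 ÷ 1 → quotient 3, remainder 0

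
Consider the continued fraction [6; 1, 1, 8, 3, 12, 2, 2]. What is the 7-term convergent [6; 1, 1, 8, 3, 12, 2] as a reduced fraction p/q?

8872/1359

Compute successive convergents:
a_0 = 6: 6/1
a_1 = 1: 7/1
a_2 = 1: 13/2
a_3 = 8: 111/17
a_4 = 3: 346/53
a_5 = 12: 4263/653
a_6 = 2: 8872/1359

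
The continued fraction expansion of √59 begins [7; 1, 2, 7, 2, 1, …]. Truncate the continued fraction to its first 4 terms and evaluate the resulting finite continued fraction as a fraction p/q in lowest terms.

a_0 = 7: 7/1
a_1 = 1: 8/1
a_2 = 2: 23/3
a_3 = 7: 169/22

169/22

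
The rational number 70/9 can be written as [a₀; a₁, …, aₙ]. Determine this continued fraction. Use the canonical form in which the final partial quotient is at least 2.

70 = 7·9 + 7, so a_0 = 7
9 = 1·7 + 2, so a_1 = 1
7 = 3·2 + 1, so a_2 = 3
2 = 2·1 + 0, so a_3 = 2

[7; 1, 3, 2]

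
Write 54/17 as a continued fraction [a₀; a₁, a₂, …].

Repeatedly divide and take the remainder:
54 = 3·17 + 3, so a_0 = 3
17 = 5·3 + 2, so a_1 = 5
3 = 1·2 + 1, so a_2 = 1
2 = 2·1 + 0, so a_3 = 2

[3; 5, 1, 2]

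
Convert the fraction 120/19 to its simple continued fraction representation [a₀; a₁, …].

Apply division with remainder until the remainder is 0:
120 = 6·19 + 6, so a_0 = 6
19 = 3·6 + 1, so a_1 = 3
6 = 6·1 + 0, so a_2 = 6

[6; 3, 6]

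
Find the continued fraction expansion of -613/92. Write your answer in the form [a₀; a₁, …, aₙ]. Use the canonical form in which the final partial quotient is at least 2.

[-7; 2, 1, 30]

-613 = -7·92 + 31, so a_0 = -7
92 = 2·31 + 30, so a_1 = 2
31 = 1·30 + 1, so a_2 = 1
30 = 30·1 + 0, so a_3 = 30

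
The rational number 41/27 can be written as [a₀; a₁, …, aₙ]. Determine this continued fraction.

[1; 1, 1, 13]

⌊41/27⌋ = 1, remainder 14
⌊27/14⌋ = 1, remainder 13
⌊14/13⌋ = 1, remainder 1
⌊13/1⌋ = 13, remainder 0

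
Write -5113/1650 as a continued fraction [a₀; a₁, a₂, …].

[-4; 1, 9, 8, 6, 1, 2]

Apply division with remainder until the remainder is 0:
-5113 ÷ 1650 → quotient -4, remainder 1487
1650 ÷ 1487 → quotient 1, remainder 163
1487 ÷ 163 → quotient 9, remainder 20
163 ÷ 20 → quotient 8, remainder 3
20 ÷ 3 → quotient 6, remainder 2
3 ÷ 2 → quotient 1, remainder 1
2 ÷ 1 → quotient 2, remainder 0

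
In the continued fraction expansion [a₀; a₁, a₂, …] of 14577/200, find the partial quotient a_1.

1

14577 = 72·200 + 177, so a_0 = 72
200 = 1·177 + 23, so a_1 = 1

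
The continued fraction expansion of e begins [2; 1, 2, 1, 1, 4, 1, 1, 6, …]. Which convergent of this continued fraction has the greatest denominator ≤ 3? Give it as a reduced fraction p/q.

8/3

List convergents until the denominator exceeds the bound:
a_0 = 2: 2/1  (≤ bound)
a_1 = 1: 3/1  (≤ bound)
a_2 = 2: 8/3  (≤ bound)
a_3 = 1: 11/4  (> 3, stop)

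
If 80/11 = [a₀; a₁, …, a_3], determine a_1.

3

80 ÷ 11 → quotient 7, remainder 3
11 ÷ 3 → quotient 3, remainder 2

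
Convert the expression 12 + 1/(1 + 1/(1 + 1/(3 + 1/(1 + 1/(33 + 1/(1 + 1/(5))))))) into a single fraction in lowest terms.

Start with 5.
1 + 1/(5/1) = 1 + 1/5 = 6/5
33 + 1/(6/5) = 33 + 5/6 = 203/6
1 + 1/(203/6) = 1 + 6/203 = 209/203
3 + 1/(209/203) = 3 + 203/209 = 830/209
1 + 1/(830/209) = 1 + 209/830 = 1039/830
1 + 1/(1039/830) = 1 + 830/1039 = 1869/1039
12 + 1/(1869/1039) = 12 + 1039/1869 = 23467/1869

23467/1869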